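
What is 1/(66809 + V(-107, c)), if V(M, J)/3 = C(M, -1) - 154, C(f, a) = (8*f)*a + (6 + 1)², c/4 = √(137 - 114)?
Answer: 1/69062 ≈ 1.4480e-5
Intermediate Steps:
c = 4*√23 (c = 4*√(137 - 114) = 4*√23 ≈ 19.183)
C(f, a) = 49 + 8*a*f (C(f, a) = 8*a*f + 7² = 8*a*f + 49 = 49 + 8*a*f)
V(M, J) = -315 - 24*M (V(M, J) = 3*((49 + 8*(-1)*M) - 154) = 3*((49 - 8*M) - 154) = 3*(-105 - 8*M) = -315 - 24*M)
1/(66809 + V(-107, c)) = 1/(66809 + (-315 - 24*(-107))) = 1/(66809 + (-315 + 2568)) = 1/(66809 + 2253) = 1/69062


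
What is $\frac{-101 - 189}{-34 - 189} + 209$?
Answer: $\frac{46897}{223} \approx 210.3$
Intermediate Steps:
$\frac{-101 - 189}{-34 - 189} + 209 = - \frac{290}{-223} + 209 = \left(-290\right) \left(- \frac{1}{223}\right) + 209 = \frac{290}{223} + 209 = \frac{46897}{223}$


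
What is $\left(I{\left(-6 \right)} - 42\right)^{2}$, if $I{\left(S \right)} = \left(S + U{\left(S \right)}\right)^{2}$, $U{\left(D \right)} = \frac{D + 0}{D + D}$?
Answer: $\frac{2209}{16} \approx 138.06$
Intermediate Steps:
$U{\left(D \right)} = \frac{1}{2}$ ($U{\left(D \right)} = \frac{D}{2 D} = D \frac{1}{2 D} = \frac{1}{2}$)
$I{\left(S \right)} = \left(\frac{1}{2} + S\right)^{2}$ ($I{\left(S \right)} = \left(S + \frac{1}{2}\right)^{2} = \left(\frac{1}{2} + S\right)^{2}$)
$\left(I{\left(-6 \right)} - 42\right)^{2} = \left(\frac{\left(1 + 2 \left(-6\right)\right)^{2}}{4} - 42\right)^{2} = \left(\frac{\left(1 - 12\right)^{2}}{4} - 42\right)^{2} = \left(\frac{\left(-11\right)^{2}}{4} - 42\right)^{2} = \left(\frac{1}{4} \cdot 121 - 42\right)^{2} = \left(\frac{121}{4} - 42\right)^{2} = \left(- \frac{47}{4}\right)^{2} = \frac{2209}{16}$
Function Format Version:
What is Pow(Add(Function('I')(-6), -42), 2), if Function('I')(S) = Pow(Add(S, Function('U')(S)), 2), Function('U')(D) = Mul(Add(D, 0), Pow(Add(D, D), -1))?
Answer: Rational(2209, 16) ≈ 138.06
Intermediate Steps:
Function('U')(D) = Rational(1, 2) (Function('U')(D) = Mul(D, Pow(Mul(2, D), -1)) = Mul(D, Mul(Rational(1, 2), Pow(D, -1))) = Rational(1, 2))
Function('I')(S) = Pow(Add(Rational(1, 2), S), 2) (Function('I')(S) = Pow(Add(S, Rational(1, 2)), 2) = Pow(Add(Rational(1, 2), S), 2))
Pow(Add(Function('I')(-6), -42), 2) = Pow(Add(Mul(Rational(1, 4), Pow(Add(1, Mul(2, -6)), 2)), -42), 2) = Pow(Add(Mul(Rational(1, 4), Pow(Add(1, -12), 2)), -42), 2) = Pow(Add(Mul(Rational(1, 4), Pow(-11, 2)), -42), 2) = Pow(Add(Mul(Rational(1, 4), 121), -42), 2) = Pow(Add(Rational(121, 4), -42), 2) = Pow(Rational(-47, 4), 2) = Rational(2209, 16)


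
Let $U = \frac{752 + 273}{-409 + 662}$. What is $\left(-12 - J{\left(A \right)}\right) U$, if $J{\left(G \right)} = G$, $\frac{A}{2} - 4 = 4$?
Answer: $- \frac{28700}{253} \approx -113.44$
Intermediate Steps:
$A = 16$ ($A = 8 + 2 \cdot 4 = 8 + 8 = 16$)
$U = \frac{1025}{253} \approx 4.0514$
$\left(-12 - J{\left(A \right)}\right) U = \left(-12 - 16\right) \frac{1025}{253} = \left(-28\right) \frac{1025}{253} = - \frac{28700}{253}$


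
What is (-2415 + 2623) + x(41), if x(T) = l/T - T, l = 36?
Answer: 6883/41 ≈ 167.88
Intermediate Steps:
x(T) = -T + 36/T (x(T) = 36/T - T = -T + 36/T)
(-2415 + 2623) + x(41) = (-2415 + 2623) + (-1*41 + 36/41) = 208 + (-41 + 36*(1/41)) = 208 + (-41 + 36/41) = 208 - 1645/41 = 6883/41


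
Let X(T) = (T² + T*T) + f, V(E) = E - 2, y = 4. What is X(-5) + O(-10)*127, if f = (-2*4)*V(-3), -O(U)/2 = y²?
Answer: -3974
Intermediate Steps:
V(E) = -2 + E
O(U) = -32 (O(U) = -2*4² = -2*16 = -32)
f = 40 (f = (-2*4)*(-2 - 3) = -8*(-5) = 40)
X(T) = 40 + 2*T² (X(T) = (T² + T*T) + 40 = (T² + T²) + 40 = 2*T² + 40 = 40 + 2*T²)
X(-5) + O(-10)*127 = (40 + 2*(-5)²) - 32*127 = (40 + 2*25) - 4064 = (40 + 50) - 4064 = 90 - 4064 = -3974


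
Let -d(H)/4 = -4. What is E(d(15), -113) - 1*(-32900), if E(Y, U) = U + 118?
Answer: 32905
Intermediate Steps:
d(H) = 16 (d(H) = -4*(-4) = 16)
E(Y, U) = 118 + U
E(d(15), -113) - 1*(-32900) = (118 - 113) - 1*(-32900) = 5 + 32900 = 32905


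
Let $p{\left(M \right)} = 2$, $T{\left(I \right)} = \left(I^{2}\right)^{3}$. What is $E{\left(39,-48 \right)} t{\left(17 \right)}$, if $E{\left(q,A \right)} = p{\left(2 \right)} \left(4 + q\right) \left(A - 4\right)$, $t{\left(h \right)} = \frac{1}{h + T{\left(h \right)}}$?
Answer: $- \frac{2236}{12068793} \approx -0.00018527$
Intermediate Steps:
$T{\left(I \right)} = I^{6}$
$t{\left(h \right)} = \frac{1}{h + h^{6}}$
$E{\left(q,A \right)} = \left(-4 + A\right) \left(8 + 2 q\right)$ ($E{\left(q,A \right)} = 2 \left(4 + q\right) \left(A - 4\right) = \left(8 + 2 q\right) \left(A - 4\right) = \left(8 + 2 q\right) \left(-4 + A\right) = \left(-4 + A\right) \left(8 + 2 q\right)$)
$E{\left(39,-48 \right)} t{\left(17 \right)} = \frac{-32 - 312 + 8 \left(-48\right) + 2 \left(-48\right) 39}{17 + 17^{6}} = \frac{-32 - 312 - 384 - 3744}{17 + 24137569} = - \frac{4472}{24137586} = \left(-4472\right) \frac{1}{24137586} = - \frac{2236}{12068793}$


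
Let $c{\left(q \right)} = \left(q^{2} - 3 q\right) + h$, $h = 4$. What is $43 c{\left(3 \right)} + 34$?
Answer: $206$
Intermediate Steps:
$c{\left(q \right)} = 4 + q^{2} - 3 q$ ($c{\left(q \right)} = \left(q^{2} - 3 q\right) + 4 = 4 + q^{2} - 3 q$)
$43 c{\left(3 \right)} + 34 = 43 \left(4 + 3^{2} - 9\right) + 34 = 43 \left(4 + 9 - 9\right) + 34 = 43 \cdot 4 + 34 = 172 + 34 = 206$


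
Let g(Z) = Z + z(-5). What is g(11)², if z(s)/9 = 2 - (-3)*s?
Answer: 11236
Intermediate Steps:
z(s) = 18 + 27*s (z(s) = 9*(2 - (-3)*s) = 9*(2 + 3*s) = 18 + 27*s)
g(Z) = -117 + Z (g(Z) = Z + (18 + 27*(-5)) = Z + (18 - 135) = Z - 117 = -117 + Z)
g(11)² = (-117 + 11)² = (-106)² = 11236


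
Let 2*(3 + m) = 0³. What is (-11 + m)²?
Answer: 196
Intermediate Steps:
m = -3 (m = -3 + (½)*0³ = -3 + (½)*0 = -3 + 0 = -3)
(-11 + m)² = (-11 - 3)² = (-14)² = 196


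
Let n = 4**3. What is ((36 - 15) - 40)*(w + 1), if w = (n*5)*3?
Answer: -18259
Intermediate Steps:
n = 64
w = 960 (w = (64*5)*3 = 320*3 = 960)
((36 - 15) - 40)*(w + 1) = ((36 - 15) - 40)*(960 + 1) = (21 - 40)*961 = -19*961 = -18259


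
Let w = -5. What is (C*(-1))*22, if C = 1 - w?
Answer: -132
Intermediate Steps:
C = 6 (C = 1 - 1*(-5) = 1 + 5 = 6)
(C*(-1))*22 = (6*(-1))*22 = -6*22 = -132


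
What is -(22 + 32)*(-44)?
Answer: 2376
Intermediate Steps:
-(22 + 32)*(-44) = -54*(-44) = -1*(-2376) = 2376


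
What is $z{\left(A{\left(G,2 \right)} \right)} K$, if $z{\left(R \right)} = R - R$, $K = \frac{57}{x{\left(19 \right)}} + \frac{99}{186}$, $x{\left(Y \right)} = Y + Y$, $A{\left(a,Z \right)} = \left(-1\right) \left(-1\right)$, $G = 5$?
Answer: $0$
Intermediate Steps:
$A{\left(a,Z \right)} = 1$
$x{\left(Y \right)} = 2 Y$
$K = \frac{63}{31}$ ($K = \frac{57}{2 \cdot 19} + \frac{99}{186} = \frac{57}{38} + 99 \cdot \frac{1}{186} = 57 \cdot \frac{1}{38} + \frac{33}{62} = \frac{3}{2} + \frac{33}{62} = \frac{63}{31} \approx 2.0323$)
$z{\left(R \right)} = 0$
$z{\left(A{\left(G,2 \right)} \right)} K = 0 \cdot \frac{63}{31} = 0$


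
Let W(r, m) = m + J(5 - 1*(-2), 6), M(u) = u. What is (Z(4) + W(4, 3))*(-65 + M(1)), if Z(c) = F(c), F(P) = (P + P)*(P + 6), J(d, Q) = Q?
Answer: -5696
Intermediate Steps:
F(P) = 2*P*(6 + P) (F(P) = (2*P)*(6 + P) = 2*P*(6 + P))
Z(c) = 2*c*(6 + c)
W(r, m) = 6 + m (W(r, m) = m + 6 = 6 + m)
(Z(4) + W(4, 3))*(-65 + M(1)) = (2*4*(6 + 4) + (6 + 3))*(-65 + 1) = (2*4*10 + 9)*(-64) = (80 + 9)*(-64) = 89*(-64) = -5696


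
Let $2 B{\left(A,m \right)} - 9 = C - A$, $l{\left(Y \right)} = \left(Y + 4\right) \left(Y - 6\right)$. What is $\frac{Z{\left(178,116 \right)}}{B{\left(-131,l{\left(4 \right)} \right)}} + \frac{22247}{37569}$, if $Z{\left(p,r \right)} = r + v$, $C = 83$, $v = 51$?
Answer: $\frac{17509127}{8377887} \approx 2.0899$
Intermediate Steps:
$l{\left(Y \right)} = \left(-6 + Y\right) \left(4 + Y\right)$ ($l{\left(Y \right)} = \left(4 + Y\right) \left(-6 + Y\right) = \left(-6 + Y\right) \left(4 + Y\right)$)
$B{\left(A,m \right)} = 46 - \frac{A}{2}$ ($B{\left(A,m \right)} = \frac{9}{2} + \frac{83 - A}{2} = \frac{9}{2} - \left(- \frac{83}{2} + \frac{A}{2}\right) = 46 - \frac{A}{2}$)
$Z{\left(p,r \right)} = 51 + r$ ($Z{\left(p,r \right)} = r + 51 = 51 + r$)
$\frac{Z{\left(178,116 \right)}}{B{\left(-131,l{\left(4 \right)} \right)}} + \frac{22247}{37569} = \frac{51 + 116}{46 - - \frac{131}{2}} + \frac{22247}{37569} = \frac{167}{46 + \frac{131}{2}} + 22247 \cdot \frac{1}{37569} = \frac{167}{\frac{223}{2}} + \frac{22247}{37569} = 167 \cdot \frac{2}{223} + \frac{22247}{37569} = \frac{334}{223} + \frac{22247}{37569} = \frac{17509127}{8377887}$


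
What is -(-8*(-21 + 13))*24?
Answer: -1536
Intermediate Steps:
-(-8*(-21 + 13))*24 = -(-8*(-8))*24 = -64*24 = -1*1536 = -1536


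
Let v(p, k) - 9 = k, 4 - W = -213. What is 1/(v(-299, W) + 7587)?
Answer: 1/7813 ≈ 0.00012799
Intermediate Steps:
W = 217 (W = 4 - 1*(-213) = 4 + 213 = 217)
v(p, k) = 9 + k
1/(v(-299, W) + 7587) = 1/((9 + 217) + 7587) = 1/(226 + 7587) = 1/7813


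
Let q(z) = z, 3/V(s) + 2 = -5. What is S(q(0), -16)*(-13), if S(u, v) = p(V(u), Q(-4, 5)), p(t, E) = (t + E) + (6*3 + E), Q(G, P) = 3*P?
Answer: -4329/7 ≈ -618.43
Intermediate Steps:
V(s) = -3/7 (V(s) = 3/(-2 - 5) = 3/(-7) = 3*(-1/7) = -3/7)
p(t, E) = 18 + t + 2*E (p(t, E) = (E + t) + (18 + E) = 18 + t + 2*E)
S(u, v) = 333/7 (S(u, v) = 18 - 3/7 + 2*(3*5) = 18 - 3/7 + 2*15 = 18 - 3/7 + 30 = 333/7)
S(q(0), -16)*(-13) = (333/7)*(-13) = -4329/7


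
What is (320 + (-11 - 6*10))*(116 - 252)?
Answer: -33864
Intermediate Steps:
(320 + (-11 - 6*10))*(116 - 252) = (320 + (-11 - 60))*(-136) = (320 - 71)*(-136) = 249*(-136) = -33864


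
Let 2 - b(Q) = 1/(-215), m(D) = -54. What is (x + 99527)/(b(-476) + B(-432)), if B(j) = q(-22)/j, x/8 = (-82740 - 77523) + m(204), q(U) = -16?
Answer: -6867367245/11852 ≈ -5.7943e+5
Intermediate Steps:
b(Q) = 431/215 (b(Q) = 2 - 1/(-215) = 2 - 1*(-1/215) = 2 + 1/215 = 431/215)
x = -1282536 (x = 8*((-82740 - 77523) - 54) = 8*(-160263 - 54) = 8*(-160317) = -1282536)
B(j) = -16/j
(x + 99527)/(b(-476) + B(-432)) = (-1282536 + 99527)/(431/215 - 16/(-432)) = -1183009/(431/215 - 16*(-1/432)) = -1183009/(431/215 + 1/27) = -1183009/11852/5805 = -1183009*5805/11852 = -6867367245/11852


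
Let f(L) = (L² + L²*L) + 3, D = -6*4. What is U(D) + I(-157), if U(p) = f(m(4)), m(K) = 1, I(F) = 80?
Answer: 85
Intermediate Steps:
D = -24
f(L) = 3 + L² + L³ (f(L) = (L² + L³) + 3 = 3 + L² + L³)
U(p) = 5 (U(p) = 3 + 1² + 1³ = 3 + 1 + 1 = 5)
U(D) + I(-157) = 5 + 80 = 85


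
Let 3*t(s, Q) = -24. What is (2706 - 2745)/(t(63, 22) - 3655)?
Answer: 13/1221 ≈ 0.010647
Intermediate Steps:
t(s, Q) = -8 (t(s, Q) = (⅓)*(-24) = -8)
(2706 - 2745)/(t(63, 22) - 3655) = (2706 - 2745)/(-8 - 3655) = -39/(-3663) = -39*(-1/3663) = 13/1221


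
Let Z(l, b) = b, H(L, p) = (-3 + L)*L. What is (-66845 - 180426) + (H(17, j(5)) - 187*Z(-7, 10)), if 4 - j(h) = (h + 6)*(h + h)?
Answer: -248903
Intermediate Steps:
j(h) = 4 - 2*h*(6 + h) (j(h) = 4 - (h + 6)*(h + h) = 4 - (6 + h)*2*h = 4 - 2*h*(6 + h))
H(L, p) = L*(-3 + L)
(-66845 - 180426) + (H(17, j(5)) - 187*Z(-7, 10)) = (-66845 - 180426) + (17*(-3 + 17) - 187*10) = -247271 + (17*14 - 1870) = -247271 + (238 - 1870) = -247271 - 1632 = -248903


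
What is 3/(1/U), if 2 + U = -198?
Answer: -600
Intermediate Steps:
U = -200 (U = -2 - 198 = -200)
3/(1/U) = 3/(1/(-200)) = 3/(-1/200) = 3*(-200) = -600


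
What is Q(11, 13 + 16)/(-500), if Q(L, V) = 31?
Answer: -31/500 ≈ -0.062000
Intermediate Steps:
Q(11, 13 + 16)/(-500) = 31/(-500) = 31*(-1/500) = -31/500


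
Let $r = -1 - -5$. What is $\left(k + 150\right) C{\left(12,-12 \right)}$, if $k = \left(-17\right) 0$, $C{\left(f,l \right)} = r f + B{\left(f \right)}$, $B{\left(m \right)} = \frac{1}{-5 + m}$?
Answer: $\frac{50550}{7} \approx 7221.4$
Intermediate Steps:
$r = 4$ ($r = -1 + 5 = 4$)
$C{\left(f,l \right)} = \frac{1}{-5 + f} + 4 f$ ($C{\left(f,l \right)} = 4 f + \frac{1}{-5 + f} = \frac{1}{-5 + f} + 4 f$)
$k = 0$
$\left(k + 150\right) C{\left(12,-12 \right)} = \left(0 + 150\right) \frac{1 + 4 \cdot 12 \left(-5 + 12\right)}{-5 + 12} = 150 \frac{1 + 4 \cdot 12 \cdot 7}{7} = 150 \frac{1 + 336}{7} = 150 \cdot \frac{1}{7} \cdot 337 = 150 \cdot \frac{337}{7} = \frac{50550}{7}$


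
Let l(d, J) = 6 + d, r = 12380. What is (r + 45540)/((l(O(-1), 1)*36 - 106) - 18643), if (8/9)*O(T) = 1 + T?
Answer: -57920/18533 ≈ -3.1252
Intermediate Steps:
O(T) = 9/8 + 9*T/8 (O(T) = 9*(1 + T)/8 = 9/8 + 9*T/8)
(r + 45540)/((l(O(-1), 1)*36 - 106) - 18643) = (12380 + 45540)/(((6 + (9/8 + (9/8)*(-1)))*36 - 106) - 18643) = 57920/(((6 + (9/8 - 9/8))*36 - 106) - 18643) = 57920/(((6 + 0)*36 - 106) - 18643) = 57920/((6*36 - 106) - 18643) = 57920/((216 - 106) - 18643) = 57920/(110 - 18643) = 57920/(-18533) = 57920*(-1/18533) = -57920/18533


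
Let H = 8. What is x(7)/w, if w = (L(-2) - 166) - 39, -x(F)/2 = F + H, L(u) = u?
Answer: 10/69 ≈ 0.14493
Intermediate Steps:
x(F) = -16 - 2*F (x(F) = -2*(F + 8) = -2*(8 + F) = -16 - 2*F)
w = -207 (w = (-2 - 166) - 39 = -168 - 39 = -207)
x(7)/w = (-16 - 2*7)/(-207) = (-16 - 14)*(-1/207) = -30*(-1/207) = 10/69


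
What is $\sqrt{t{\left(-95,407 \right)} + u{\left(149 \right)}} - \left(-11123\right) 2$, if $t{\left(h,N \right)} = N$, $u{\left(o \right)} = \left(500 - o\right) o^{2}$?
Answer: $22246 + \sqrt{7792958} \approx 25038.0$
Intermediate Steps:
$u{\left(o \right)} = o^{2} \left(500 - o\right)$
$\sqrt{t{\left(-95,407 \right)} + u{\left(149 \right)}} - \left(-11123\right) 2 = \sqrt{407 + 149^{2} \left(500 - 149\right)} - \left(-11123\right) 2 = \sqrt{407 + 22201 \left(500 - 149\right)} - -22246 = \sqrt{407 + 22201 \cdot 351} + 22246 = \sqrt{407 + 7792551} + 22246 = \sqrt{7792958} + 22246 = 22246 + \sqrt{7792958}$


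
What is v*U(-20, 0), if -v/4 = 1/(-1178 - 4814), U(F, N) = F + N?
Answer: -10/749 ≈ -0.013351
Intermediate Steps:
v = 1/1498 (v = -4/(-1178 - 4814) = -4/(-5992) = -4*(-1/5992) = 1/1498 ≈ 0.00066756)
v*U(-20, 0) = (-20 + 0)/1498 = (1/1498)*(-20) = -10/749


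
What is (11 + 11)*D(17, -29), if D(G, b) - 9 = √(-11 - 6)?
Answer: 198 + 22*I*√17 ≈ 198.0 + 90.708*I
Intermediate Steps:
D(G, b) = 9 + I*√17 (D(G, b) = 9 + √(-11 - 6) = 9 + √(-17) = 9 + I*√17)
(11 + 11)*D(17, -29) = (11 + 11)*(9 + I*√17) = 22*(9 + I*√17) = 198 + 22*I*√17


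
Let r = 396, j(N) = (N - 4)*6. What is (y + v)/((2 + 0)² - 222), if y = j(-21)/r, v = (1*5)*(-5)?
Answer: 1675/14388 ≈ 0.11642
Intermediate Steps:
v = -25 (v = 5*(-5) = -25)
j(N) = -24 + 6*N (j(N) = (-4 + N)*6 = -24 + 6*N)
y = -25/66 (y = (-24 + 6*(-21))/396 = (-24 - 126)*(1/396) = -150*1/396 = -25/66 ≈ -0.37879)
(y + v)/((2 + 0)² - 222) = (-25/66 - 25)/((2 + 0)² - 222) = -1675/(66*(2² - 222)) = -1675/(66*(4 - 222)) = -1675/66/(-218) = -1675/66*(-1/218) = 1675/14388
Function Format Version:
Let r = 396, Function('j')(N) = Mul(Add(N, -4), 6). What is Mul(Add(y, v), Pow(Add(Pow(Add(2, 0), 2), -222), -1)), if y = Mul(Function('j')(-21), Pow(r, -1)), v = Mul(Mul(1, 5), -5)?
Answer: Rational(1675, 14388) ≈ 0.11642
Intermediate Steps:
v = -25 (v = Mul(5, -5) = -25)
Function('j')(N) = Add(-24, Mul(6, N)) (Function('j')(N) = Mul(Add(-4, N), 6) = Add(-24, Mul(6, N)))
y = Rational(-25, 66) (y = Mul(Add(-24, Mul(6, -21)), Pow(396, -1)) = Mul(Add(-24, -126), Rational(1, 396)) = Mul(-150, Rational(1, 396)) = Rational(-25, 66) ≈ -0.37879)
Mul(Add(y, v), Pow(Add(Pow(Add(2, 0), 2), -222), -1)) = Mul(Add(Rational(-25, 66), -25), Pow(Add(Pow(Add(2, 0), 2), -222), -1)) = Mul(Rational(-1675, 66), Pow(Add(Pow(2, 2), -222), -1)) = Mul(Rational(-1675, 66), Pow(Add(4, -222), -1)) = Mul(Rational(-1675, 66), Pow(-218, -1)) = Mul(Rational(-1675, 66), Rational(-1, 218)) = Rational(1675, 14388)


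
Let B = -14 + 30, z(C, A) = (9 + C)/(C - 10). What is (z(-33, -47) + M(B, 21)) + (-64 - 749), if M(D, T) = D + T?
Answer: -33344/43 ≈ -775.44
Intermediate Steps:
z(C, A) = (9 + C)/(-10 + C)
B = 16
(z(-33, -47) + M(B, 21)) + (-64 - 749) = ((9 - 33)/(-10 - 33) + (16 + 21)) + (-64 - 749) = (-24/(-43) + 37) - 813 = (-1/43*(-24) + 37) - 813 = (24/43 + 37) - 813 = 1615/43 - 813 = -33344/43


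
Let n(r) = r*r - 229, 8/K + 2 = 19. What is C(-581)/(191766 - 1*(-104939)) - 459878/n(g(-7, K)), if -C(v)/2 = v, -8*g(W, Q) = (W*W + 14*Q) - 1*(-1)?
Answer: 126187397039486/49106754435 ≈ 2569.7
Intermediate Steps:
K = 8/17 (K = 8/(-2 + 19) = 8/17 ≈ 0.47059)
g(W, Q) = -1/8 - 7*Q/4 - W**2/8 (g(W, Q) = -((W*W + 14*Q) - 1*(-1))/8 = -((W**2 + 14*Q) + 1)/8 = -(1 + W**2 + 14*Q)/8 = -1/8 - 7*Q/4 - W**2/8)
C(v) = -2*v
n(r) = -229 + r**2 (n(r) = r**2 - 229 = -229 + r**2)
C(-581)/(191766 - 1*(-104939)) - 459878/n(g(-7, K)) = (-2*(-581))/(191766 - 1*(-104939)) - 459878/(-229 + (-1/8 - 7/4*8/17 - 1/8*(-7)**2)**2) = 1162/(191766 + 104939) - 459878/(-229 + (-1/8 - 14/17 - 1/8*49)**2) = 1162/296705 - 459878/(-229 + (-1/8 - 14/17 - 49/8)**2) = 1162*(1/296705) - 459878/(-229 + (-481/68)**2) = 1162/296705 - 459878/(-229 + 231361/4624) = 1162/296705 - 459878/(-827535/4624) = 1162/296705 - 459878*(-4624/827535) = 1162/296705 + 2126475872/827535 = 126187397039486/49106754435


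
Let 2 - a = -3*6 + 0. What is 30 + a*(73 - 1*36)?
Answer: 770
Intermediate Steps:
a = 20 (a = 2 - (-3*6 + 0) = 2 - (-18 + 0) = 2 - 1*(-18) = 2 + 18 = 20)
30 + a*(73 - 1*36) = 30 + 20*(73 - 1*36) = 30 + 20*(73 - 36) = 30 + 20*37 = 30 + 740 = 770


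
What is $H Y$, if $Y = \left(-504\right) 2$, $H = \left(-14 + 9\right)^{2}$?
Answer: $-25200$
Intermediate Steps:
$H = 25$ ($H = \left(-5\right)^{2} = 25$)
$Y = -1008$
$H Y = 25 \left(-1008\right) = -25200$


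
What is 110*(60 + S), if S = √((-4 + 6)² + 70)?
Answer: 6600 + 110*√74 ≈ 7546.3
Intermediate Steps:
S = √74 (S = √(2² + 70) = √(4 + 70) = √74 ≈ 8.6023)
110*(60 + S) = 110*(60 + √74) = 6600 + 110*√74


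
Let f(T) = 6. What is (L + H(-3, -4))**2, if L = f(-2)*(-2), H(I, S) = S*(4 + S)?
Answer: 144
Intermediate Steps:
L = -12 (L = 6*(-2) = -12)
(L + H(-3, -4))**2 = (-12 - 4*(4 - 4))**2 = (-12 - 4*0)**2 = (-12 + 0)**2 = (-12)**2 = 144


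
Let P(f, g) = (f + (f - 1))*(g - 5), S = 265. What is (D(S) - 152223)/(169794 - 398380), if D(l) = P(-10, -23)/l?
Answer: 40338507/60575290 ≈ 0.66592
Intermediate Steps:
P(f, g) = (-1 + 2*f)*(-5 + g) (P(f, g) = (f + (-1 + f))*(-5 + g) = (-1 + 2*f)*(-5 + g))
D(l) = 588/l (D(l) = (5 - 1*(-23) - 10*(-10) + 2*(-10)*(-23))/l = (5 + 23 + 100 + 460)/l = 588/l)
(D(S) - 152223)/(169794 - 398380) = (588/265 - 152223)/(169794 - 398380) = (588*(1/265) - 152223)/(-228586) = (588/265 - 152223)*(-1/228586) = -40338507/265*(-1/228586) = 40338507/60575290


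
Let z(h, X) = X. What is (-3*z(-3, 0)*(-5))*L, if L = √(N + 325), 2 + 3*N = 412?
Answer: 0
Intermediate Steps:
N = 410/3 (N = -⅔ + (⅓)*412 = -⅔ + 412/3 = 410/3 ≈ 136.67)
L = √4155/3 (L = √(410/3 + 325) = √(1385/3) = √4155/3 ≈ 21.486)
(-3*z(-3, 0)*(-5))*L = (-3*0*(-5))*(√4155/3) = (0*(-5))*(√4155/3) = 0*(√4155/3) = 0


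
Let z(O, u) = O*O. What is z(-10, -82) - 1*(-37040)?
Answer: 37140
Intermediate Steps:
z(O, u) = O²
z(-10, -82) - 1*(-37040) = (-10)² - 1*(-37040) = 100 + 37040 = 37140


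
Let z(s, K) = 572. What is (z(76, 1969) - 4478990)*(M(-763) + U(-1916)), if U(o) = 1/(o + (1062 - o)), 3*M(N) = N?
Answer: 67201398901/59 ≈ 1.1390e+9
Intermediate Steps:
M(N) = N/3
U(o) = 1/1062
(z(76, 1969) - 4478990)*(M(-763) + U(-1916)) = (572 - 4478990)*((1/3)*(-763) + 1/1062) = -4478418*(-763/3 + 1/1062) = -4478418*(-270101/1062) = 67201398901/59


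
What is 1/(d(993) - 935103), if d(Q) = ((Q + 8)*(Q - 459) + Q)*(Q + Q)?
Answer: 1/1062621519 ≈ 9.4107e-10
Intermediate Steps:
d(Q) = 2*Q*(Q + (-459 + Q)*(8 + Q)) (d(Q) = ((8 + Q)*(-459 + Q) + Q)*(2*Q) = ((-459 + Q)*(8 + Q) + Q)*(2*Q) = (Q + (-459 + Q)*(8 + Q))*(2*Q) = 2*Q*(Q + (-459 + Q)*(8 + Q)))
1/(d(993) - 935103) = 1/(2*993*(-3672 + 993² - 450*993) - 935103) = 1/(2*993*(-3672 + 986049 - 446850) - 935103) = 1/(2*993*535527 - 935103) = 1/(1063556622 - 935103) = 1/1062621519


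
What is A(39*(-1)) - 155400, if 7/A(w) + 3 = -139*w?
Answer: -120279599/774 ≈ -1.5540e+5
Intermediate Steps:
A(w) = 7/(-3 - 139*w)
A(39*(-1)) - 155400 = -7/(3 + 139*(39*(-1))) - 155400 = -7/(3 + 139*(-39)) - 155400 = -7/(3 - 5421) - 155400 = -7/(-5418) - 155400 = -7*(-1/5418) - 155400 = 1/774 - 155400 = -120279599/774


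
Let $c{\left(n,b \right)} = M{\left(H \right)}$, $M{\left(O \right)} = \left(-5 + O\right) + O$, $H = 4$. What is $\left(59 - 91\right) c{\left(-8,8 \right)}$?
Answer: $-96$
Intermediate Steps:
$M{\left(O \right)} = -5 + 2 O$
$c{\left(n,b \right)} = 3$ ($c{\left(n,b \right)} = -5 + 2 \cdot 4 = -5 + 8 = 3$)
$\left(59 - 91\right) c{\left(-8,8 \right)} = \left(59 - 91\right) 3 = \left(-32\right) 3 = -96$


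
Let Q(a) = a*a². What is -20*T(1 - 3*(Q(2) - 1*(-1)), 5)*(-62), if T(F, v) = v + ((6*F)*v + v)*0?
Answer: 6200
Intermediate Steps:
Q(a) = a³
T(F, v) = v (T(F, v) = v + (6*F*v + v)*0 = v + (v + 6*F*v)*0 = v + 0 = v)
-20*T(1 - 3*(Q(2) - 1*(-1)), 5)*(-62) = -20*5*(-62) = -100*(-62) = 6200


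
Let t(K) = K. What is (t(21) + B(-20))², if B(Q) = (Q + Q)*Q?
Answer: 674041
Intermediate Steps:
B(Q) = 2*Q² (B(Q) = (2*Q)*Q = 2*Q²)
(t(21) + B(-20))² = (21 + 2*(-20)²)² = (21 + 2*400)² = (21 + 800)² = 821² = 674041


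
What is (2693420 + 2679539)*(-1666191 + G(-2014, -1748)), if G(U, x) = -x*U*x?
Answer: 33055082424771535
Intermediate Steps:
G(U, x) = -U*x**2
(2693420 + 2679539)*(-1666191 + G(-2014, -1748)) = (2693420 + 2679539)*(-1666191 - 1*(-2014)*(-1748)**2) = 5372959*(-1666191 - 1*(-2014)*3055504) = 5372959*(-1666191 + 6153785056) = 5372959*6152118865 = 33055082424771535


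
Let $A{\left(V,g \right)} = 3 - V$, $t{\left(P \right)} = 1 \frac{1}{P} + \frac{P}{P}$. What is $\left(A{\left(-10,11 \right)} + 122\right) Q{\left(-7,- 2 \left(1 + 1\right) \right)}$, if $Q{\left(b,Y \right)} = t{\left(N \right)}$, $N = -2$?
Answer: $\frac{135}{2} \approx 67.5$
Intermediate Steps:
$t{\left(P \right)} = 1 + \frac{1}{P}$ ($t{\left(P \right)} = \frac{1}{P} + 1 = 1 + \frac{1}{P}$)
$Q{\left(b,Y \right)} = \frac{1}{2}$ ($Q{\left(b,Y \right)} = \frac{1 - 2}{-2} = \left(- \frac{1}{2}\right) \left(-1\right) = \frac{1}{2}$)
$\left(A{\left(-10,11 \right)} + 122\right) Q{\left(-7,- 2 \left(1 + 1\right) \right)} = \left(\left(3 - -10\right) + 122\right) \frac{1}{2} = \left(\left(3 + 10\right) + 122\right) \frac{1}{2} = \left(13 + 122\right) \frac{1}{2} = 135 \cdot \frac{1}{2} = \frac{135}{2}$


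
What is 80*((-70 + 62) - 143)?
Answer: -12080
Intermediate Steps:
80*((-70 + 62) - 143) = 80*(-8 - 143) = 80*(-151) = -12080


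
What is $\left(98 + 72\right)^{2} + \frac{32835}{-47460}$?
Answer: $\frac{91437411}{3164} \approx 28899.0$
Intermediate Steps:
$\left(98 + 72\right)^{2} + \frac{32835}{-47460} = 170^{2} + 32835 \left(- \frac{1}{47460}\right) = 28900 - \frac{2189}{3164} = \frac{91437411}{3164}$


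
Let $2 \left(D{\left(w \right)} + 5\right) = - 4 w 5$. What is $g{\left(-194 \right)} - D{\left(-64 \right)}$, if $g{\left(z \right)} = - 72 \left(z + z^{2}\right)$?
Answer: $-2696459$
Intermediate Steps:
$D{\left(w \right)} = -5 - 10 w$ ($D{\left(w \right)} = -5 + \frac{- 4 w 5}{2} = -5 + \frac{\left(-20\right) w}{2} = -5 - 10 w$)
$g{\left(z \right)} = - 72 z - 72 z^{2}$
$g{\left(-194 \right)} - D{\left(-64 \right)} = \left(-72\right) \left(-194\right) \left(1 - 194\right) - \left(-5 - -640\right) = \left(-72\right) \left(-194\right) \left(-193\right) - \left(-5 + 640\right) = -2695824 - 635 = -2696459$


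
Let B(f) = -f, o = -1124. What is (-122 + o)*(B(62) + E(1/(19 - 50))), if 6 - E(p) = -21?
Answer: 43610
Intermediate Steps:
E(p) = 27 (E(p) = 6 - 1*(-21) = 6 + 21 = 27)
(-122 + o)*(B(62) + E(1/(19 - 50))) = (-122 - 1124)*(-1*62 + 27) = -1246*(-62 + 27) = -1246*(-35) = 43610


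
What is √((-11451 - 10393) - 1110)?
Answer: I*√22954 ≈ 151.51*I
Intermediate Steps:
√((-11451 - 10393) - 1110) = √(-21844 - 1110) = √(-22954) = I*√22954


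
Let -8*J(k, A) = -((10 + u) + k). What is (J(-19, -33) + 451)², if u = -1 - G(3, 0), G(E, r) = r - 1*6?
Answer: 811801/4 ≈ 2.0295e+5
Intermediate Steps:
G(E, r) = -6 + r (G(E, r) = r - 6 = -6 + r)
u = 5 (u = -1 - (-6 + 0) = -1 - 1*(-6) = -1 + 6 = 5)
J(k, A) = 15/8 + k/8 (J(k, A) = -(-1)*((10 + 5) + k)/8 = -(-1)*(15 + k)/8 = -(-15 - k)/8 = 15/8 + k/8)
(J(-19, -33) + 451)² = ((15/8 + (⅛)*(-19)) + 451)² = ((15/8 - 19/8) + 451)² = (-½ + 451)² = (901/2)² = 811801/4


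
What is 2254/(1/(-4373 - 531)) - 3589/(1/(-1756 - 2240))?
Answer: 3288028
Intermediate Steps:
2254/(1/(-4373 - 531)) - 3589/(1/(-1756 - 2240)) = 2254/(1/(-4904)) - 3589/(1/(-3996)) = 2254/(-1/4904) - 3589/(-1/3996) = 2254*(-4904) - 3589*(-3996) = -11053616 + 14341644 = 3288028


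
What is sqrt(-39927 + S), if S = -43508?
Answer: I*sqrt(83435) ≈ 288.85*I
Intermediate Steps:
sqrt(-39927 + S) = sqrt(-39927 - 43508) = sqrt(-83435) = I*sqrt(83435)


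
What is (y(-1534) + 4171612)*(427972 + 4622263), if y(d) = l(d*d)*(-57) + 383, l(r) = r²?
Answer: -1593998380344795131895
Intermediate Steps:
y(d) = 383 - 57*d⁴ (y(d) = (d*d)²*(-57) + 383 = (d²)²*(-57) + 383 = d⁴*(-57) + 383 = -57*d⁴ + 383 = 383 - 57*d⁴)
(y(-1534) + 4171612)*(427972 + 4622263) = ((383 - 57*(-1534)⁴) + 4171612)*(427972 + 4622263) = ((383 - 57*5537343160336) + 4171612)*5050235 = ((383 - 315628560139152) + 4171612)*5050235 = (-315628560138769 + 4171612)*5050235 = -315628555967157*5050235 = -1593998380344795131895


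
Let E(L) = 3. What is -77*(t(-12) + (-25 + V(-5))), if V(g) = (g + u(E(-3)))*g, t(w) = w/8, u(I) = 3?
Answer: 2541/2 ≈ 1270.5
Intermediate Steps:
t(w) = w/8 (t(w) = w*(⅛) = w/8)
V(g) = g*(3 + g) (V(g) = (g + 3)*g = (3 + g)*g = g*(3 + g))
-77*(t(-12) + (-25 + V(-5))) = -77*((⅛)*(-12) + (-25 - 5*(3 - 5))) = -77*(-3/2 + (-25 - 5*(-2))) = -77*(-3/2 + (-25 + 10)) = -77*(-3/2 - 15) = -77*(-33/2) = 2541/2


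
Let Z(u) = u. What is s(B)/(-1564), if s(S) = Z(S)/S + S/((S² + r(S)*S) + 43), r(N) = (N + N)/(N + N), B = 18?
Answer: -403/602140 ≈ -0.00066928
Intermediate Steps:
r(N) = 1 (r(N) = (2*N)/((2*N)) = (2*N)*(1/(2*N)) = 1)
s(S) = 1 + S/(43 + S + S²) (s(S) = S/S + S/((S² + 1*S) + 43) = 1 + S/((S² + S) + 43) = 1 + S/((S + S²) + 43) = 1 + S/(43 + S + S²))
s(B)/(-1564) = ((43 + 18² + 2*18)/(43 + 18 + 18²))/(-1564) = ((43 + 324 + 36)/(43 + 18 + 324))*(-1/1564) = (403/385)*(-1/1564) = -403/602140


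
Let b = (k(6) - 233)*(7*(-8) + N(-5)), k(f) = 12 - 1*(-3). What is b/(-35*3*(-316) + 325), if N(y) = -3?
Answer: 12862/33505 ≈ 0.38388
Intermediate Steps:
k(f) = 15 (k(f) = 12 + 3 = 15)
b = 12862 (b = (15 - 233)*(7*(-8) - 3) = -218*(-56 - 3) = -218*(-59) = 12862)
b/(-35*3*(-316) + 325) = 12862/(-35*3*(-316) + 325) = 12862/(-105*(-316) + 325) = 12862/(33180 + 325) = 12862/33505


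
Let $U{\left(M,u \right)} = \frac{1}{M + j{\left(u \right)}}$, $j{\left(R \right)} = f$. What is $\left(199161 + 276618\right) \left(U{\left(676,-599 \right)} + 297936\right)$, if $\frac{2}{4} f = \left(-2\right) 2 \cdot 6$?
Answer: $\frac{89020063142211}{628} \approx 1.4175 \cdot 10^{11}$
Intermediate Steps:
$f = -48$ ($f = 2 \left(-2\right) 2 \cdot 6 = 2 \left(\left(-4\right) 6\right) = 2 \left(-24\right) = -48$)
$j{\left(R \right)} = -48$
$U{\left(M,u \right)} = \frac{1}{-48 + M}$ ($U{\left(M,u \right)} = \frac{1}{M - 48} = \frac{1}{-48 + M}$)
$\left(199161 + 276618\right) \left(U{\left(676,-599 \right)} + 297936\right) = \left(199161 + 276618\right) \left(\frac{1}{-48 + 676} + 297936\right) = 475779 \left(\frac{1}{628} + 297936\right) = 475779 \cdot \frac{187103809}{628} = \frac{89020063142211}{628}$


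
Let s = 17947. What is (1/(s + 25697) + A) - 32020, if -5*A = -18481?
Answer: -6180819631/218220 ≈ -28324.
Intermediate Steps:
A = 18481/5 (A = -⅕*(-18481) = 18481/5 ≈ 3696.2)
(1/(s + 25697) + A) - 32020 = (1/(17947 + 25697) + 18481/5) - 32020 = (1/43644 + 18481/5) - 32020 = 806584769/218220 - 32020 = -6180819631/218220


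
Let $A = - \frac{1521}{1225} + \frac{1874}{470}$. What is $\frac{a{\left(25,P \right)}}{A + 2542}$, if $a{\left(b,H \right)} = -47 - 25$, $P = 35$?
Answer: $- \frac{518175}{18314216} \approx -0.028294$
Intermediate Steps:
$a{\left(b,H \right)} = -72$
$A = \frac{158078}{57575}$ ($A = \left(-1521\right) \frac{1}{1225} + 1874 \cdot \frac{1}{470} = - \frac{1521}{1225} + \frac{937}{235} = \frac{158078}{57575} \approx 2.7456$)
$\frac{a{\left(25,P \right)}}{A + 2542} = - \frac{72}{\frac{158078}{57575} + 2542} = - \frac{72}{\frac{146513728}{57575}} = \left(-72\right) \frac{57575}{146513728} = - \frac{518175}{18314216}$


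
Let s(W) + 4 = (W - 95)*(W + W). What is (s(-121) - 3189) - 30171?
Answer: 18908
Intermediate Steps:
s(W) = -4 + 2*W*(-95 + W) (s(W) = -4 + (W - 95)*(W + W) = -4 + (-95 + W)*(2*W) = -4 + 2*W*(-95 + W))
(s(-121) - 3189) - 30171 = ((-4 - 190*(-121) + 2*(-121)**2) - 3189) - 30171 = ((-4 + 22990 + 2*14641) - 3189) - 30171 = ((-4 + 22990 + 29282) - 3189) - 30171 = (52268 - 3189) - 30171 = 49079 - 30171 = 18908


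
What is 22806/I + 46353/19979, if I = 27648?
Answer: 96511601/30687744 ≈ 3.1450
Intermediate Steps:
22806/I + 46353/19979 = 22806/27648 + 46353/19979 = 22806*(1/27648) + 46353*(1/19979) = 1267/1536 + 46353/19979 = 96511601/30687744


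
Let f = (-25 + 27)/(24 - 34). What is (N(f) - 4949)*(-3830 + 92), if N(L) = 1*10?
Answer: 18461982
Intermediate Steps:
f = -⅕ (f = 2/(-10) = 2*(-⅒) = -⅕ ≈ -0.20000)
N(L) = 10
(N(f) - 4949)*(-3830 + 92) = (10 - 4949)*(-3830 + 92) = -4939*(-3738) = 18461982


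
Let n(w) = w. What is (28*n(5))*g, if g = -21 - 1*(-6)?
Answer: -2100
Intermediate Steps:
g = -15 (g = -21 + 6 = -15)
(28*n(5))*g = (28*5)*(-15) = 140*(-15) = -2100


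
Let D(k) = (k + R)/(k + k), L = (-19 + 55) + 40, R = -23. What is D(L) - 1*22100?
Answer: -3359147/152 ≈ -22100.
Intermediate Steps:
L = 76 (L = 36 + 40 = 76)
D(k) = (-23 + k)/(2*k) (D(k) = (k - 23)/(k + k) = (-23 + k)/((2*k)) = (-23 + k)*(1/(2*k)) = (-23 + k)/(2*k))
D(L) - 1*22100 = (1/2)*(-23 + 76)/76 - 1*22100 = (1/2)*(1/76)*53 - 22100 = 53/152 - 22100 = -3359147/152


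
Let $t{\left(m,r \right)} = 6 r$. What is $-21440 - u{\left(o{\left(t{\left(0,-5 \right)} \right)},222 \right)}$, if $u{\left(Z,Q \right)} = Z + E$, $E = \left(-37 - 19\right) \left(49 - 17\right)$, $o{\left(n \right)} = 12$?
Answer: $-19660$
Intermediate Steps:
$E = -1792$ ($E = \left(-56\right) 32 = -1792$)
$u{\left(Z,Q \right)} = -1792 + Z$ ($u{\left(Z,Q \right)} = Z - 1792 = -1792 + Z$)
$-21440 - u{\left(o{\left(t{\left(0,-5 \right)} \right)},222 \right)} = -21440 - \left(-1792 + 12\right) = -21440 - -1780 = -21440 + 1780 = -19660$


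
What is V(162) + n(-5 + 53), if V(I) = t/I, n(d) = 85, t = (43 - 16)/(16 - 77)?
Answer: 31109/366 ≈ 84.997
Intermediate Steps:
t = -27/61 (t = 27/(-61) = 27*(-1/61) = -27/61 ≈ -0.44262)
V(I) = -27/(61*I)
V(162) + n(-5 + 53) = -27/61/162 + 85 = -27/61*1/162 + 85 = -1/366 + 85 = 31109/366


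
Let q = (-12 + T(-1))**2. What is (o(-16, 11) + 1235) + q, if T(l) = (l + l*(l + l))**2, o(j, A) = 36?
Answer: 1392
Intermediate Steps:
T(l) = (l + 2*l**2)**2 (T(l) = (l + l*(2*l))**2 = (l + 2*l**2)**2)
q = 121 (q = (-12 + (-1)**2*(1 + 2*(-1))**2)**2 = (-12 + 1*(1 - 2)**2)**2 = (-12 + 1*(-1)**2)**2 = (-12 + 1*1)**2 = (-12 + 1)**2 = (-11)**2 = 121)
(o(-16, 11) + 1235) + q = (36 + 1235) + 121 = 1271 + 121 = 1392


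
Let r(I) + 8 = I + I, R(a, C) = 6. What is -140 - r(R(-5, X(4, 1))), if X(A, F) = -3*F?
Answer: -144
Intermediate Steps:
r(I) = -8 + 2*I (r(I) = -8 + (I + I) = -8 + 2*I)
-140 - r(R(-5, X(4, 1))) = -140 - (-8 + 2*6) = -140 - (-8 + 12) = -140 - 1*4 = -140 - 4 = -144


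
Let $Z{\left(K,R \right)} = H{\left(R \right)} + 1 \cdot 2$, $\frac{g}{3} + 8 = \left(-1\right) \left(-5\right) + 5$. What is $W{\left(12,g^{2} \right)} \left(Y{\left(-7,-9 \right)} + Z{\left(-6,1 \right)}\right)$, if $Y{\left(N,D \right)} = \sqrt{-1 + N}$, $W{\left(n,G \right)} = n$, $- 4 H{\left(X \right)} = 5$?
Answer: $9 + 24 i \sqrt{2} \approx 9.0 + 33.941 i$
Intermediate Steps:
$H{\left(X \right)} = - \frac{5}{4}$ ($H{\left(X \right)} = \left(- \frac{1}{4}\right) 5 = - \frac{5}{4}$)
$g = 6$ ($g = -24 + 3 \left(\left(-1\right) \left(-5\right) + 5\right) = -24 + 3 \left(5 + 5\right) = -24 + 3 \cdot 10 = -24 + 30 = 6$)
$Z{\left(K,R \right)} = \frac{3}{4}$ ($Z{\left(K,R \right)} = - \frac{5}{4} + 1 \cdot 2 = - \frac{5}{4} + 2 = \frac{3}{4}$)
$W{\left(12,g^{2} \right)} \left(Y{\left(-7,-9 \right)} + Z{\left(-6,1 \right)}\right) = 12 \left(\sqrt{-1 - 7} + \frac{3}{4}\right) = 12 \left(\sqrt{-8} + \frac{3}{4}\right) = 12 \left(2 i \sqrt{2} + \frac{3}{4}\right) = 12 \left(\frac{3}{4} + 2 i \sqrt{2}\right) = 9 + 24 i \sqrt{2}$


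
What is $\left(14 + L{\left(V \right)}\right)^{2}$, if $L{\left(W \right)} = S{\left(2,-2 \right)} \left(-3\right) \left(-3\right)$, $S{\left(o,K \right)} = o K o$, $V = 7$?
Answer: $3364$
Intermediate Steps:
$S{\left(o,K \right)} = K o^{2}$ ($S{\left(o,K \right)} = K o o = K o^{2}$)
$L{\left(W \right)} = -72$ ($L{\left(W \right)} = - 2 \cdot 2^{2} \left(-3\right) \left(-3\right) = \left(-2\right) 4 \left(-3\right) \left(-3\right) = \left(-8\right) \left(-3\right) \left(-3\right) = 24 \left(-3\right) = -72$)
$\left(14 + L{\left(V \right)}\right)^{2} = \left(14 - 72\right)^{2} = \left(-58\right)^{2} = 3364$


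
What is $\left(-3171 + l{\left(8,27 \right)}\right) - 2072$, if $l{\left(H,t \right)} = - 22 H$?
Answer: $-5419$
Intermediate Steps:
$\left(-3171 + l{\left(8,27 \right)}\right) - 2072 = \left(-3171 - 176\right) - 2072 = -3347 - 2072 = -5419$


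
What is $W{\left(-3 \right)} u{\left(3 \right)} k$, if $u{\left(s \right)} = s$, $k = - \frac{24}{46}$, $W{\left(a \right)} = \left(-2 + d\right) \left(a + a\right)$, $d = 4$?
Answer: $\frac{432}{23} \approx 18.783$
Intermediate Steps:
$W{\left(a \right)} = 4 a$ ($W{\left(a \right)} = \left(-2 + 4\right) \left(a + a\right) = 2 \cdot 2 a = 4 a$)
$k = - \frac{12}{23}$ ($k = \left(-24\right) \frac{1}{46} = - \frac{12}{23} \approx -0.52174$)
$W{\left(-3 \right)} u{\left(3 \right)} k = 4 \left(-3\right) 3 \left(- \frac{12}{23}\right) = \left(-12\right) 3 \left(- \frac{12}{23}\right) = \left(-36\right) \left(- \frac{12}{23}\right) = \frac{432}{23}$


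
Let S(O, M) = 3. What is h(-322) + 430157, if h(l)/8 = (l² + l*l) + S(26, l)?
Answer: 2089125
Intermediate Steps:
h(l) = 24 + 16*l² (h(l) = 8*((l² + l*l) + 3) = 8*((l² + l²) + 3) = 8*(2*l² + 3) = 8*(3 + 2*l²) = 24 + 16*l²)
h(-322) + 430157 = (24 + 16*(-322)²) + 430157 = (24 + 16*103684) + 430157 = (24 + 1658944) + 430157 = 1658968 + 430157 = 2089125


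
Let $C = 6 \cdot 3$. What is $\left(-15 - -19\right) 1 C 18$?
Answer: $1296$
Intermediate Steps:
$C = 18$
$\left(-15 - -19\right) 1 C 18 = \left(-15 - -19\right) 1 \cdot 18 \cdot 18 = \left(-15 + 19\right) 18 \cdot 18 = 4 \cdot 18 \cdot 18 = 72 \cdot 18 = 1296$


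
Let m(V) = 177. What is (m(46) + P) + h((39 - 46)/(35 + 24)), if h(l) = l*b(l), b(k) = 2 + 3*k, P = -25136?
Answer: -86882958/3481 ≈ -24959.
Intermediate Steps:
h(l) = l*(2 + 3*l)
(m(46) + P) + h((39 - 46)/(35 + 24)) = (177 - 25136) + ((39 - 46)/(35 + 24))*(2 + 3*((39 - 46)/(35 + 24))) = -24959 + (-7/59)*(2 + 3*(-7/59)) = -24959 + (-7*1/59)*(2 + 3*(-7*1/59)) = -24959 - 7*(2 + 3*(-7/59))/59 = -24959 - 7*(2 - 21/59)/59 = -24959 - 7/59*97/59 = -24959 - 679/3481 = -86882958/3481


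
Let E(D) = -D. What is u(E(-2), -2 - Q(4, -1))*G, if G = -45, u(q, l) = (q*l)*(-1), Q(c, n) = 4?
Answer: -540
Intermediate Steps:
u(q, l) = -l*q (u(q, l) = (l*q)*(-1) = -l*q)
u(E(-2), -2 - Q(4, -1))*G = -(-2 - 1*4)*(-1*(-2))*(-45) = -1*(-2 - 4)*2*(-45) = -1*(-6)*2*(-45) = 12*(-45) = -540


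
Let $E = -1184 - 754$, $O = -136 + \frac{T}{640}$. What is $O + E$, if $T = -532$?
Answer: $- \frac{331973}{160} \approx -2074.8$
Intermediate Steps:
$O = - \frac{21893}{160}$ ($O = -136 - \frac{532}{640} = -136 - \frac{133}{160} = - \frac{21893}{160} \approx -136.83$)
$E = -1938$
$O + E = - \frac{21893}{160} - 1938 = - \frac{331973}{160}$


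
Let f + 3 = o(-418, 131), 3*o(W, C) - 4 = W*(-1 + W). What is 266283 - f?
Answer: 207904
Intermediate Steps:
o(W, C) = 4/3 + W*(-1 + W)/3 (o(W, C) = 4/3 + (W*(-1 + W))/3 = 4/3 + W*(-1 + W)/3)
f = 58379 (f = -3 + (4/3 - ⅓*(-418) + (⅓)*(-418)²) = -3 + (4/3 + 418/3 + (⅓)*174724) = -3 + (4/3 + 418/3 + 174724/3) = -3 + 58382 = 58379)
266283 - f = 266283 - 1*58379 = 266283 - 58379 = 207904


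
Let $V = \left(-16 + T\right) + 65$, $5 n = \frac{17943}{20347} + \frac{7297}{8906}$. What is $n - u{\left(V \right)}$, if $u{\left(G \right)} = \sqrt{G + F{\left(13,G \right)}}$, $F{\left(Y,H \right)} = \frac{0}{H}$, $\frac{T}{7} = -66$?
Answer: $\frac{308272417}{906051910} - i \sqrt{413} \approx 0.34024 - 20.322 i$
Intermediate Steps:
$T = -462$ ($T = 7 \left(-66\right) = -462$)
$n = \frac{308272417}{906051910}$ ($n = \frac{\frac{17943}{20347} + \frac{7297}{8906}}{5} = \frac{1}{5} \cdot \frac{308272417}{181210382} = \frac{308272417}{906051910} \approx 0.34024$)
$F{\left(Y,H \right)} = 0$
$V = -413$ ($V = \left(-16 - 462\right) + 65 = -478 + 65 = -413$)
$u{\left(G \right)} = \sqrt{G}$ ($u{\left(G \right)} = \sqrt{G + 0} = \sqrt{G}$)
$n - u{\left(V \right)} = \frac{308272417}{906051910} - \sqrt{-413} = \frac{308272417}{906051910} - i \sqrt{413}$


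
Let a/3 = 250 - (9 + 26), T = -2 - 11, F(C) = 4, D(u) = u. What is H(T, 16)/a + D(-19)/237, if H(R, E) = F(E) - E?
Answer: -5033/50955 ≈ -0.098773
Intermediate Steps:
T = -13
H(R, E) = 4 - E
a = 645 (a = 3*(250 - (9 + 26)) = 3*(250 - 1*35) = 3*(250 - 35) = 3*215 = 645)
H(T, 16)/a + D(-19)/237 = (4 - 1*16)/645 - 19/237 = (4 - 16)*(1/645) - 19*1/237 = -12*1/645 - 19/237 = -4/215 - 19/237 = -5033/50955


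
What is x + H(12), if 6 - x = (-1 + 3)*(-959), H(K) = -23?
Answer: 1901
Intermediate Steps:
x = 1924 (x = 6 - (-1 + 3)*(-959) = 6 - 2*(-959) = 6 - 1*(-1918) = 6 + 1918 = 1924)
x + H(12) = 1924 - 23 = 1901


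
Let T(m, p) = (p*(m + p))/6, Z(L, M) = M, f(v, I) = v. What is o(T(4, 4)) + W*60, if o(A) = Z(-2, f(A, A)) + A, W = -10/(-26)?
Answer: 1316/39 ≈ 33.744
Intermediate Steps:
W = 5/13 (W = -10*(-1/26) = 5/13 ≈ 0.38462)
T(m, p) = p*(m + p)/6 (T(m, p) = (p*(m + p))*(1/6) = p*(m + p)/6)
o(A) = 2*A (o(A) = A + A = 2*A)
o(T(4, 4)) + W*60 = 2*((1/6)*4*(4 + 4)) + (5/13)*60 = 2*((1/6)*4*8) + 300/13 = 2*(16/3) + 300/13 = 32/3 + 300/13 = 1316/39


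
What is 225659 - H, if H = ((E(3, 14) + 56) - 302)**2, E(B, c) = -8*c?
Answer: 97495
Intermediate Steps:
H = 128164 (H = ((-8*14 + 56) - 302)**2 = ((-112 + 56) - 302)**2 = (-56 - 302)**2 = (-358)**2 = 128164)
225659 - H = 225659 - 1*128164 = 225659 - 128164 = 97495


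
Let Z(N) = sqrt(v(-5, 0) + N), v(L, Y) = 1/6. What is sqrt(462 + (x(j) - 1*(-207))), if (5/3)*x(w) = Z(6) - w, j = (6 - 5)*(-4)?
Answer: sqrt(67140 + 10*sqrt(222))/10 ≈ 25.940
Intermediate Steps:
v(L, Y) = 1/6
Z(N) = sqrt(1/6 + N)
j = -4 (j = 1*(-4) = -4)
x(w) = -3*w/5 + sqrt(222)/10 (x(w) = 3*(sqrt(6 + 36*6)/6 - w)/5 = 3*(sqrt(6 + 216)/6 - w)/5 = 3*(sqrt(222)/6 - w)/5 = 3*(-w + sqrt(222)/6)/5 = -3*w/5 + sqrt(222)/10)
sqrt(462 + (x(j) - 1*(-207))) = sqrt(462 + ((-3/5*(-4) + sqrt(222)/10) - 1*(-207))) = sqrt(462 + ((12/5 + sqrt(222)/10) + 207)) = sqrt(462 + (1047/5 + sqrt(222)/10)) = sqrt(3357/5 + sqrt(222)/10)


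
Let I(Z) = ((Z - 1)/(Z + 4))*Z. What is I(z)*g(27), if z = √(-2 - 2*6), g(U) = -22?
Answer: 22*(√14 - 14*I)/(√14 - 4*I) ≈ 51.333 - 27.439*I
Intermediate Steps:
z = I*√14 (z = √(-2 - 12) = √(-14) = I*√14 ≈ 3.7417*I)
I(Z) = Z*(-1 + Z)/(4 + Z) (I(Z) = ((-1 + Z)/(4 + Z))*Z = Z*(-1 + Z)/(4 + Z))
I(z)*g(27) = ((I*√14)*(-1 + I*√14)/(4 + I*√14))*(-22) = (I*√14*(-1 + I*√14)/(4 + I*√14))*(-22) = -22*I*√14*(-1 + I*√14)/(4 + I*√14)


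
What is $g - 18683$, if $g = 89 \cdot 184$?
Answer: $-2307$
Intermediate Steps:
$g = 16376$
$g - 18683 = 16376 - 18683 = -2307$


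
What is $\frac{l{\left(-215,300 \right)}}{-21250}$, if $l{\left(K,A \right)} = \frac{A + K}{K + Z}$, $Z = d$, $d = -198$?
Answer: $\frac{1}{103250} \approx 9.6852 \cdot 10^{-6}$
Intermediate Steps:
$Z = -198$
$l{\left(K,A \right)} = \frac{A + K}{-198 + K}$ ($l{\left(K,A \right)} = \frac{A + K}{K - 198} = \frac{A + K}{-198 + K}$)
$\frac{l{\left(-215,300 \right)}}{-21250} = \frac{\frac{1}{-198 - 215} \left(300 - 215\right)}{-21250} = \frac{1}{-413} \cdot 85 \left(- \frac{1}{21250}\right) = \left(- \frac{1}{413}\right) 85 \left(- \frac{1}{21250}\right) = \left(- \frac{85}{413}\right) \left(- \frac{1}{21250}\right) = \frac{1}{103250}$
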